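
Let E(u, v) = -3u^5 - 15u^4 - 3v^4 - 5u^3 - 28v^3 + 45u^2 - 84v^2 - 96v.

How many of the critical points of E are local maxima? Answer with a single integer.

E separates as a function of u plus a function of v, so ∇E=0 decouples.
∂E/∂u = -15u(u - 1)(u + 2)(u + 3) = 0 at u ∈ {-3, -2, 0, 1}; ∂E/∂v = -12(v + 1)(v + 2)(v + 4) = 0 at v ∈ {-4, -2, -1}.
The Hessian is diagonal: diag(E_uu, E_vv). Second derivatives: E_uu(-3)=180, E_uu(-2)=-90, E_uu(0)=90, E_uu(1)=-180; E_vv(-4)=-72, E_vv(-2)=24, E_vv(-1)=-36.
Local maxima occur where both diagonal entries negative: (-2, -4), (-2, -1), (1, -4), (1, -1). Count: 4.

4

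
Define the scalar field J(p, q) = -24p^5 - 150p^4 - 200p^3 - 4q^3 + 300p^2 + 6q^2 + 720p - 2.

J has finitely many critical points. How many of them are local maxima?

J separates as a function of p plus a function of q, so ∇J=0 decouples.
∂J/∂p = -120(p - 1)(p + 1)(p + 2)(p + 3) = 0 at p ∈ {-3, -2, -1, 1}; ∂J/∂q = -12q(q - 1) = 0 at q ∈ {0, 1}.
The Hessian is diagonal: diag(J_pp, J_qq). Second derivatives: J_pp(-3)=960, J_pp(-2)=-360, J_pp(-1)=480, J_pp(1)=-2880; J_qq(0)=12, J_qq(1)=-12.
Local maxima occur where both diagonal entries negative: (-2, 1), (1, 1). Count: 2.

2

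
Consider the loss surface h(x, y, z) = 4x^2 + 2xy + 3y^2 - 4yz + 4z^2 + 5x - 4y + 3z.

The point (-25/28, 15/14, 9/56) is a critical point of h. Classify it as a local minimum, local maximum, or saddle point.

The Hessian is constant: H = [[8, 2, 0], [2, 6, -4], [0, -4, 8]].
Leading principal minors: Δ₁ = 8, Δ₂ = 44, Δ₃ = 224.
All leading minors are positive, so H is positive definite: a local minimum.

local minimum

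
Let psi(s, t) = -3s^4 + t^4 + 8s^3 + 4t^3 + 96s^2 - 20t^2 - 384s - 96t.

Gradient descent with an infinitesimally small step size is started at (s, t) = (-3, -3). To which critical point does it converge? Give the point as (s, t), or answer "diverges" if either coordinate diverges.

psi is separable, so gradient descent decouples: s follows -∂psi/∂s, t follows -∂psi/∂t.
∂psi/∂s = -12(s - 4)(s - 2)(s + 4); at s=-3 this is -420, so s increases.
∂psi/∂t = 4(t - 3)(t + 2)(t + 4); at t=-3 this is 24, so t decreases.
s converges to its nearest critical value 2 (a local min of the s-part); t converges to -4. The iterate converges to (2, -4).

(2, -4)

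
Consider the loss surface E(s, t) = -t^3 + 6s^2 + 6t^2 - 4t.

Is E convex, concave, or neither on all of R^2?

The term -t^3 is cubic, so the Hessian is not constant.
∂²E/∂t² = -6t + 12, which takes both signs as t varies (negative for sufficiently large t). A diagonal entry of the Hessian changing sign means the Hessian is neither positive- nor negative-semidefinite on all of R^2.

neither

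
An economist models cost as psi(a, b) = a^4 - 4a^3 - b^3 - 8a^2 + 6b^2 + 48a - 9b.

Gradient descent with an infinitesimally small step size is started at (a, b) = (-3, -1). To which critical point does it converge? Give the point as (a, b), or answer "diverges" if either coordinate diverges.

psi is separable, so gradient descent decouples: a follows -∂psi/∂a, b follows -∂psi/∂b.
∂psi/∂a = 4(a - 3)(a - 2)(a + 2); at a=-3 this is -120, so a increases.
∂psi/∂b = -3(b - 3)(b - 1); at b=-1 this is -24, so b increases.
a converges to its nearest critical value -2 (a local min of the a-part); b converges to 1. The iterate converges to (-2, 1).

(-2, 1)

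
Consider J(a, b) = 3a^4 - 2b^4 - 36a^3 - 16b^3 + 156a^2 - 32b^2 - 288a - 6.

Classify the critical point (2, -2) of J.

The mixed partial ∂²J/∂a∂b is 0, so the Hessian at any point is diag(J_aa, J_bb) = diag(12(3a^2 - 18a + 26), -8(3b^2 + 12b + 8)).
At (2, -2): H = diag(24, 32).
Both eigenvalues are positive, so H is positive definite: a local minimum.

local minimum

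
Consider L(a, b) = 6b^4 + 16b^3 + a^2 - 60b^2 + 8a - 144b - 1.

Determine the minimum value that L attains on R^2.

-321

L(a,b) separates as P(a) + Q(b) − 1, so its minimum is min P + min Q − 1.
P'(a) = 2a + 8 vanishes at a ∈ {-4}; Q'(b) = 24(b - 2)(b + 1)(b + 3) vanishes at b ∈ {-3, -1, 2}.
Local minima of P (where P''>0): P(-4)=-16. Local minima of Q: Q(-3)=-54, Q(2)=-304.
So the global minimum of L is P(-4) + Q(2) − 1 = -16 − 304 − 1 = -321, attained at (-4, 2).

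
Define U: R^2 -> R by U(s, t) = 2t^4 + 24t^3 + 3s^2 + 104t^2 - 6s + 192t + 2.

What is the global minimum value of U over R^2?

U(s,t) separates as P(s) + Q(t) + 2, so its minimum is min P + min Q + 2.
P'(s) = 6s - 6 vanishes at s ∈ {1}; Q'(t) = 8(t + 2)(t + 3)(t + 4) vanishes at t ∈ {-4, -3, -2}.
Local minima of P (where P''>0): P(1)=-3. Local minima of Q: Q(-4)=-128, Q(-2)=-128.
So the global minimum of U is P(1) + Q(-4) + 2 = -3 − 128 + 2 = -129, attained at (1, -4).

-129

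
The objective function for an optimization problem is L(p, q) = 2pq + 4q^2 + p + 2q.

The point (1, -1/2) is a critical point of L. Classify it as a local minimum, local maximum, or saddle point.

The Hessian of L is constant: H = [[0, 2], [2, 8]].
det(H) = 0·8 − 2² = -4.
Since det(H) < 0, H is indefinite and the critical point is a saddle point.

saddle point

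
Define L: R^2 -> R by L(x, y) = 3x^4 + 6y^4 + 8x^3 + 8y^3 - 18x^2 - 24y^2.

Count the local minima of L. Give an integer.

4

L separates as a function of x plus a function of y, so ∇L=0 decouples.
∂L/∂x = 12x(x - 1)(x + 3) = 0 at x ∈ {-3, 0, 1}; ∂L/∂y = 24y(y - 1)(y + 2) = 0 at y ∈ {-2, 0, 1}.
The Hessian is diagonal: diag(L_xx, L_yy). Second derivatives: L_xx(-3)=144, L_xx(0)=-36, L_xx(1)=48; L_yy(-2)=144, L_yy(0)=-48, L_yy(1)=72.
Local minima occur where both diagonal entries positive: (-3, -2), (-3, 1), (1, -2), (1, 1). Count: 4.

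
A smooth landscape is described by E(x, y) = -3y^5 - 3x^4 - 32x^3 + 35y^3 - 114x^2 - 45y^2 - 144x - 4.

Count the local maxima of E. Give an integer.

4

E separates as a function of x plus a function of y, so ∇E=0 decouples.
∂E/∂x = -12(x + 1)(x + 3)(x + 4) = 0 at x ∈ {-4, -3, -1}; ∂E/∂y = -15y(y - 2)(y - 1)(y + 3) = 0 at y ∈ {-3, 0, 1, 2}.
The Hessian is diagonal: diag(E_xx, E_yy). Second derivatives: E_xx(-4)=-36, E_xx(-3)=24, E_xx(-1)=-72; E_yy(-3)=900, E_yy(0)=-90, E_yy(1)=60, E_yy(2)=-150.
Local maxima occur where both diagonal entries negative: (-4, 0), (-4, 2), (-1, 0), (-1, 2). Count: 4.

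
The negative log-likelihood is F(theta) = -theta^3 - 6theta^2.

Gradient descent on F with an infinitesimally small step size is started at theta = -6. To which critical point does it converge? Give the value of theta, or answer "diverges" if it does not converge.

F'(theta) = -3theta(theta + 4), so F'(-6) = -36.
Gradient descent moves in the -F' direction, i.e. theta is increasing.
The nearest critical point in that direction is theta = -4, where F'' = 12 > 0 (a local minimum). The iterate converges there.

-4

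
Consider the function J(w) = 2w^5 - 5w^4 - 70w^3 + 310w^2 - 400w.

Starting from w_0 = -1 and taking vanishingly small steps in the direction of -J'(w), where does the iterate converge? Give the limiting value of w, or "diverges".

J'(w) = 10(w - 4)(w - 2)(w - 1)(w + 5), so J'(-1) = -1200.
Gradient descent moves in the -J' direction, i.e. w is increasing.
The nearest critical point in that direction is w = 1, where J'' = 180 > 0 (a local minimum). The iterate converges there.

1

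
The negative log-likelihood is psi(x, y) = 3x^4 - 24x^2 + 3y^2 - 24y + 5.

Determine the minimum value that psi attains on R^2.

-91

psi(x,y) separates as P(x) + Q(y) + 5, so its minimum is min P + min Q + 5.
P'(x) = 12x(x - 2)(x + 2) vanishes at x ∈ {-2, 0, 2}; Q'(y) = 6y - 24 vanishes at y ∈ {4}.
Local minima of P (where P''>0): P(-2)=-48, P(2)=-48. Local minima of Q: Q(4)=-48.
So the global minimum of psi is P(-2) + Q(4) + 5 = -48 − 48 + 5 = -91, attained at (-2, 4).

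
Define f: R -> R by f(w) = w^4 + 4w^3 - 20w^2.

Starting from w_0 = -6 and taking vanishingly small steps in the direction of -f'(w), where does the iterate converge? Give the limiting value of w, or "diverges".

f'(w) = 4w(w - 2)(w + 5), so f'(-6) = -192.
Gradient descent moves in the -f' direction, i.e. w is increasing.
The nearest critical point in that direction is w = -5, where f'' = 140 > 0 (a local minimum). The iterate converges there.

-5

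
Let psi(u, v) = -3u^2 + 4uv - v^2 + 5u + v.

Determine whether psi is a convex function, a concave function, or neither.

neither

psi is quadratic, so its Hessian is the constant matrix H = [[-6, 4], [4, -2]].
det(H) = -4, tr(H) = -8.
det(H) < 0, so H is indefinite: neither convex nor concave.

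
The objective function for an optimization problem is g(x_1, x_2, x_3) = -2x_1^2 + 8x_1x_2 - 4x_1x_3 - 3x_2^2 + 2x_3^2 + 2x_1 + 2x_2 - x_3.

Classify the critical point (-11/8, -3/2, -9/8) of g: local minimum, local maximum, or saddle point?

saddle point

The Hessian is constant: H = [[-4, 8, -4], [8, -6, 0], [-4, 0, 4]].
Leading principal minors: Δ₁ = -4, Δ₂ = -40, Δ₃ = -64.
The minors fit neither the all-positive nor the alternating-sign pattern, so H is indefinite: a saddle point.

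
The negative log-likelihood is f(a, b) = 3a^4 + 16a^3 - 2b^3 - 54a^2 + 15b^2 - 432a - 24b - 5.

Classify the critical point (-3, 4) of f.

The mixed partial ∂²f/∂a∂b is 0, so the Hessian at any point is diag(f_aa, f_bb) = diag(12(3a^2 + 8a - 9), 6(-2b + 5)).
At (-3, 4): H = diag(-72, -18).
Both eigenvalues are negative, so H is negative definite: a local maximum.

local maximum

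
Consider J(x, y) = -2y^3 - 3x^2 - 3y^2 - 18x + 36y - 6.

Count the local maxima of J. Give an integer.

1

J separates as a function of x plus a function of y, so ∇J=0 decouples.
∂J/∂x = -6(x + 3) = 0 at x ∈ {-3}; ∂J/∂y = -6(y - 2)(y + 3) = 0 at y ∈ {-3, 2}.
The Hessian is diagonal: diag(J_xx, J_yy). Second derivatives: J_xx(-3)=-6; J_yy(-3)=30, J_yy(2)=-30.
Local maxima occur where both diagonal entries negative: (-3, 2). Count: 1.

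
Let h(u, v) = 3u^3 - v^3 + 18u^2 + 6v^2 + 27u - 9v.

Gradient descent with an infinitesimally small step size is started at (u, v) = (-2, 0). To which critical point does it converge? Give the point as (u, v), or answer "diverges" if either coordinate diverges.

(-1, 1)

h is separable, so gradient descent decouples: u follows -∂h/∂u, v follows -∂h/∂v.
∂h/∂u = 9(u + 1)(u + 3); at u=-2 this is -9, so u increases.
∂h/∂v = -3(v - 3)(v - 1); at v=0 this is -9, so v increases.
u converges to its nearest critical value -1 (a local min of the u-part); v converges to 1. The iterate converges to (-1, 1).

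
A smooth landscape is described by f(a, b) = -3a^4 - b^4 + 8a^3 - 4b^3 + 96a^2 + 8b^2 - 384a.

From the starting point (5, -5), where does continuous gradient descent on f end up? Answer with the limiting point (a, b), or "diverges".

diverges

f is separable, so gradient descent decouples: a follows -∂f/∂a, b follows -∂f/∂b.
∂f/∂a = -12(a - 4)(a - 2)(a + 4); at a=5 this is -324, so a increases.
∂f/∂b = -4b(b - 1)(b + 4); at b=-5 this is 120, so b decreases.
The a-coordinate has no critical point in that direction and runs off to infinity.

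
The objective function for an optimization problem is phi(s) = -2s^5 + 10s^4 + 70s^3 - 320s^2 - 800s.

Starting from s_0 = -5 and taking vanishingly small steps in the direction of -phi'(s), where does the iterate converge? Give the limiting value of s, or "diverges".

-4

phi'(s) = -10(s - 5)(s - 4)(s + 1)(s + 4), so phi'(-5) = -3600.
Gradient descent moves in the -phi' direction, i.e. s is increasing.
The nearest critical point in that direction is s = -4, where phi'' = 2160 > 0 (a local minimum). The iterate converges there.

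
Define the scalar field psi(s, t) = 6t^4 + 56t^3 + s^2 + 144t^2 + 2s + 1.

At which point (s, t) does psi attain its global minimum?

(-1, 0)

psi(s,t) separates as P(s) + Q(t) + 1, so its minimum is min P + min Q + 1.
P'(s) = 2s + 2 vanishes at s ∈ {-1}; Q'(t) = 24t(t + 3)(t + 4) vanishes at t ∈ {-4, -3, 0}.
Local minima of P (where P''>0): P(-1)=-1. Local minima of Q: Q(-4)=256, Q(0)=0.
So the global minimum of psi is P(-1) + Q(0) + 1 = -1 + 0 + 1 = 0, attained at (-1, 0).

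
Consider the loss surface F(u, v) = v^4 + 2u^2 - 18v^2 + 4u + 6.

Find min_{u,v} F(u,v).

F(u,v) separates as P(u) + Q(v) + 6, so its minimum is min P + min Q + 6.
P'(u) = 4u + 4 vanishes at u ∈ {-1}; Q'(v) = 4v(v - 3)(v + 3) vanishes at v ∈ {-3, 0, 3}.
Local minima of P (where P''>0): P(-1)=-2. Local minima of Q: Q(-3)=-81, Q(3)=-81.
So the global minimum of F is P(-1) + Q(-3) + 6 = -2 − 81 + 6 = -77, attained at (-1, -3).

-77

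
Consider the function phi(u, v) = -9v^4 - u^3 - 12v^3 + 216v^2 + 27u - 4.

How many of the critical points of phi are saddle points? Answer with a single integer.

3

phi separates as a function of u plus a function of v, so ∇phi=0 decouples.
∂phi/∂u = -3(u - 3)(u + 3) = 0 at u ∈ {-3, 3}; ∂phi/∂v = -36v(v - 3)(v + 4) = 0 at v ∈ {-4, 0, 3}.
The Hessian is diagonal: diag(phi_uu, phi_vv). Second derivatives: phi_uu(-3)=18, phi_uu(3)=-18; phi_vv(-4)=-1008, phi_vv(0)=432, phi_vv(3)=-756.
Saddle points occur where the two diagonal entries have opposite signs: (-3, -4), (-3, 3), (3, 0). Count: 3.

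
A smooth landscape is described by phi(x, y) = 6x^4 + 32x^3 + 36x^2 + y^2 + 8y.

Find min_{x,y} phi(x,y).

-70

phi(x,y) separates as P(x) + Q(y), so its minimum is min P + min Q.
P'(x) = 24x(x + 1)(x + 3) vanishes at x ∈ {-3, -1, 0}; Q'(y) = 2y + 8 vanishes at y ∈ {-4}.
Local minima of P (where P''>0): P(-3)=-54, P(0)=0. Local minima of Q: Q(-4)=-16.
So the global minimum of phi is P(-3) + Q(-4) = -54 − 16 = -70, attained at (-3, -4).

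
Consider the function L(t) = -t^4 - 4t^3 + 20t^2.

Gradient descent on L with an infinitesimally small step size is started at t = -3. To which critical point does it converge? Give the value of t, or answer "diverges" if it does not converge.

0

L'(t) = -4t(t - 2)(t + 5), so L'(-3) = -120.
Gradient descent moves in the -L' direction, i.e. t is increasing.
The nearest critical point in that direction is t = 0, where L'' = 40 > 0 (a local minimum). The iterate converges there.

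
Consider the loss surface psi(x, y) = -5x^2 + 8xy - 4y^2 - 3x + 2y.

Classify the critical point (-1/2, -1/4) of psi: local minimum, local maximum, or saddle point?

local maximum

The Hessian of psi is constant: H = [[-10, 8], [8, -8]].
det(H) = (-10)·(-8) − 8² = 16.
det(H) > 0 and tr(H) = -18 < 0, so H is negative definite and the point is a local maximum.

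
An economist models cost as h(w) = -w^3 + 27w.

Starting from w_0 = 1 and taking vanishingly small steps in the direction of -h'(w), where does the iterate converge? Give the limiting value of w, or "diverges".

h'(w) = -3(w - 3)(w + 3), so h'(1) = 24.
Gradient descent moves in the -h' direction, i.e. w is decreasing.
The nearest critical point in that direction is w = -3, where h'' = 18 > 0 (a local minimum). The iterate converges there.

-3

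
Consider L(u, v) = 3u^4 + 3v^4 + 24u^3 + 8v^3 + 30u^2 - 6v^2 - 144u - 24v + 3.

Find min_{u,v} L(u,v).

L(u,v) separates as P(u) + Q(v) + 3, so its minimum is min P + min Q + 3.
P'(u) = 12(u - 1)(u + 3)(u + 4) vanishes at u ∈ {-4, -3, 1}; Q'(v) = 12(v - 1)(v + 1)(v + 2) vanishes at v ∈ {-2, -1, 1}.
Local minima of P (where P''>0): P(-4)=288, P(1)=-87. Local minima of Q: Q(-2)=8, Q(1)=-19.
So the global minimum of L is P(1) + Q(1) + 3 = -87 − 19 + 3 = -103, attained at (1, 1).

-103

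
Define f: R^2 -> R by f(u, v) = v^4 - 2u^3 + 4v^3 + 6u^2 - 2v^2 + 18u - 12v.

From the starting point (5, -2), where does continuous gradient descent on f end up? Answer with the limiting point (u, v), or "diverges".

diverges

f is separable, so gradient descent decouples: u follows -∂f/∂u, v follows -∂f/∂v.
∂f/∂u = -6(u - 3)(u + 1); at u=5 this is -72, so u increases.
∂f/∂v = 4(v - 1)(v + 1)(v + 3); at v=-2 this is 12, so v decreases.
The u-coordinate has no critical point in that direction and runs off to infinity.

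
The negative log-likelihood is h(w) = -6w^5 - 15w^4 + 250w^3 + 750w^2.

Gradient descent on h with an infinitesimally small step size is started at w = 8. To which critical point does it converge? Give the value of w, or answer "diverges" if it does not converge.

diverges

h'(w) = -30w(w - 5)(w + 2)(w + 5), so h'(8) = -93600.
Gradient descent moves in the -h' direction, i.e. w is increasing.
There is no critical point above w=8, and h' keeps the same sign, so the iterate runs off to +∞.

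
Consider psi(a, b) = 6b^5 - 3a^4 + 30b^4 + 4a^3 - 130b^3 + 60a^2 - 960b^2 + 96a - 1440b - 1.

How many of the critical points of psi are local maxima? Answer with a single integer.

4

psi separates as a function of a plus a function of b, so ∇psi=0 decouples.
∂psi/∂a = -12(a - 4)(a + 1)(a + 2) = 0 at a ∈ {-2, -1, 4}; ∂psi/∂b = 30(b - 4)(b + 1)(b + 3)(b + 4) = 0 at b ∈ {-4, -3, -1, 4}.
The Hessian is diagonal: diag(psi_aa, psi_bb). Second derivatives: psi_aa(-2)=-72, psi_aa(-1)=60, psi_aa(4)=-360; psi_bb(-4)=-720, psi_bb(-3)=420, psi_bb(-1)=-900, psi_bb(4)=8400.
Local maxima occur where both diagonal entries negative: (-2, -4), (-2, -1), (4, -4), (4, -1). Count: 4.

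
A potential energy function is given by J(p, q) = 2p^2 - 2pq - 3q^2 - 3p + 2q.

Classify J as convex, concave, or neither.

J is quadratic, so its Hessian is the constant matrix H = [[4, -2], [-2, -6]].
det(H) = -28, tr(H) = -2.
det(H) < 0, so H is indefinite: neither convex nor concave.

neither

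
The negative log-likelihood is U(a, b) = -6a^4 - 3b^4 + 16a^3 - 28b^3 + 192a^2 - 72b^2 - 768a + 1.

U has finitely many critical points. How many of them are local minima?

1

U separates as a function of a plus a function of b, so ∇U=0 decouples.
∂U/∂a = -24(a - 4)(a - 2)(a + 4) = 0 at a ∈ {-4, 2, 4}; ∂U/∂b = -12b(b + 3)(b + 4) = 0 at b ∈ {-4, -3, 0}.
The Hessian is diagonal: diag(U_aa, U_bb). Second derivatives: U_aa(-4)=-1152, U_aa(2)=288, U_aa(4)=-384; U_bb(-4)=-48, U_bb(-3)=36, U_bb(0)=-144.
Local minima occur where both diagonal entries positive: (2, -3). Count: 1.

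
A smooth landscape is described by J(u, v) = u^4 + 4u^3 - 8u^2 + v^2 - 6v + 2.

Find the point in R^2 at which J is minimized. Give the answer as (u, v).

J(u,v) separates as P(u) + Q(v) + 2, so its minimum is min P + min Q + 2.
P'(u) = 4u(u - 1)(u + 4) vanishes at u ∈ {-4, 0, 1}; Q'(v) = 2v - 6 vanishes at v ∈ {3}.
Local minima of P (where P''>0): P(-4)=-128, P(1)=-3. Local minima of Q: Q(3)=-9.
So the global minimum of J is P(-4) + Q(3) + 2 = -128 − 9 + 2 = -135, attained at (-4, 3).

(-4, 3)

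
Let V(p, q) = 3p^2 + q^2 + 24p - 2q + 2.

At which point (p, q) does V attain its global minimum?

(-4, 1)

V(p,q) separates as A(p) + B(q) + 2, so its minimum is min A + min B + 2.
A'(p) = 6p + 24 vanishes at p ∈ {-4}; B'(q) = 2q - 2 vanishes at q ∈ {1}.
Local minima of A (where A''>0): A(-4)=-48. Local minima of B: B(1)=-1.
So the global minimum of V is A(-4) + B(1) + 2 = -48 − 1 + 2 = -47, attained at (-4, 1).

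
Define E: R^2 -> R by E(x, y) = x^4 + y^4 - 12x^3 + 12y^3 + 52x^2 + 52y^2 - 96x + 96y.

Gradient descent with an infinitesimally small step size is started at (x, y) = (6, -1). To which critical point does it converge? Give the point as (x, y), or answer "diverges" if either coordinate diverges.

E is separable, so gradient descent decouples: x follows -∂E/∂x, y follows -∂E/∂y.
∂E/∂x = 4(x - 4)(x - 3)(x - 2); at x=6 this is 96, so x decreases.
∂E/∂y = 4(y + 2)(y + 3)(y + 4); at y=-1 this is 24, so y decreases.
x converges to its nearest critical value 4 (a local min of the x-part); y converges to -2. The iterate converges to (4, -2).

(4, -2)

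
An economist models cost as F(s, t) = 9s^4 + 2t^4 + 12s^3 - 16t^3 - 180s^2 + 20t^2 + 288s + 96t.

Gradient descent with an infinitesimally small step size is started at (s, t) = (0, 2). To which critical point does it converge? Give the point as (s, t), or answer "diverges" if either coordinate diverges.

F is separable, so gradient descent decouples: s follows -∂F/∂s, t follows -∂F/∂t.
∂F/∂s = 36(s - 2)(s - 1)(s + 4); at s=0 this is 288, so s decreases.
∂F/∂t = 8(t - 4)(t - 3)(t + 1); at t=2 this is 48, so t decreases.
s converges to its nearest critical value -4 (a local min of the s-part); t converges to -1. The iterate converges to (-4, -1).

(-4, -1)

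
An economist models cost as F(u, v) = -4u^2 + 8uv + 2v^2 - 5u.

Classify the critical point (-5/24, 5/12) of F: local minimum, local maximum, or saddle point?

saddle point

The Hessian of F is constant: H = [[-8, 8], [8, 4]].
det(H) = (-8)·4 − 8² = -96.
Since det(H) < 0, H is indefinite and the critical point is a saddle point.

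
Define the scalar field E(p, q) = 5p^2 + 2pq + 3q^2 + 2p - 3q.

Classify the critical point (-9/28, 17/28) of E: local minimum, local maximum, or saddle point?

The Hessian of E is constant: H = [[10, 2], [2, 6]].
det(H) = 10·6 − 2² = 56.
det(H) > 0 and tr(H) = 16 > 0, so H is positive definite and the point is a local minimum.

local minimum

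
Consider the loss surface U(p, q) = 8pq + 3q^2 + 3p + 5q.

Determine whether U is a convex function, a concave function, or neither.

U is quadratic, so its Hessian is the constant matrix H = [[0, 8], [8, 6]].
det(H) = -64, tr(H) = 6.
det(H) < 0, so H is indefinite: neither convex nor concave.

neither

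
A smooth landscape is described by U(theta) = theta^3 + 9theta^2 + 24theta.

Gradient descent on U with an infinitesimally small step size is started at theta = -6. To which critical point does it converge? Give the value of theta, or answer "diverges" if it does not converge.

U'(theta) = 3(theta + 2)(theta + 4), so U'(-6) = 24.
Gradient descent moves in the -U' direction, i.e. theta is decreasing.
There is no critical point below theta=-6, and U' keeps the same sign, so the iterate runs off to −∞.

diverges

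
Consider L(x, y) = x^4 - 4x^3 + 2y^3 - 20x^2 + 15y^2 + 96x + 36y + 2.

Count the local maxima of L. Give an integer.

L separates as a function of x plus a function of y, so ∇L=0 decouples.
∂L/∂x = 4(x - 4)(x - 2)(x + 3) = 0 at x ∈ {-3, 2, 4}; ∂L/∂y = 6(y + 2)(y + 3) = 0 at y ∈ {-3, -2}.
The Hessian is diagonal: diag(L_xx, L_yy). Second derivatives: L_xx(-3)=140, L_xx(2)=-40, L_xx(4)=56; L_yy(-3)=-6, L_yy(-2)=6.
Local maxima occur where both diagonal entries negative: (2, -3). Count: 1.

1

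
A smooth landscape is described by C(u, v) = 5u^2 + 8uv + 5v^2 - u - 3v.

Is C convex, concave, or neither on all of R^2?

convex

C is quadratic, so its Hessian is the constant matrix H = [[10, 8], [8, 10]].
det(H) = 36, tr(H) = 20.
det(H) > 0 and tr(H) > 0, so H is positive definite everywhere: convex.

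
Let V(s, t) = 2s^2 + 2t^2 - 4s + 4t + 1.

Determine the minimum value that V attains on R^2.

-3

V(s,t) separates as P(s) + Q(t) + 1, so its minimum is min P + min Q + 1.
P'(s) = 4s - 4 vanishes at s ∈ {1}; Q'(t) = 4(t + 1) vanishes at t ∈ {-1}.
Local minima of P (where P''>0): P(1)=-2. Local minima of Q: Q(-1)=-2.
So the global minimum of V is P(1) + Q(-1) + 1 = -2 − 2 + 1 = -3, attained at (1, -1).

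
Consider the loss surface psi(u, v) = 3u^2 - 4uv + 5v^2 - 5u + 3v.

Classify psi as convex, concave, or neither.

convex

psi is quadratic, so its Hessian is the constant matrix H = [[6, -4], [-4, 10]].
det(H) = 44, tr(H) = 16.
det(H) > 0 and tr(H) > 0, so H is positive definite everywhere: convex.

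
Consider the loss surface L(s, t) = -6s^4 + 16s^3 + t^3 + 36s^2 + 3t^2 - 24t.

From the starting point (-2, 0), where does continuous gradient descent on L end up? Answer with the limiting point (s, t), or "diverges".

diverges

L is separable, so gradient descent decouples: s follows -∂L/∂s, t follows -∂L/∂t.
∂L/∂s = -24s(s - 3)(s + 1); at s=-2 this is 240, so s decreases.
∂L/∂t = 3(t - 2)(t + 4); at t=0 this is -24, so t increases.
The s-coordinate has no critical point in that direction and runs off to infinity.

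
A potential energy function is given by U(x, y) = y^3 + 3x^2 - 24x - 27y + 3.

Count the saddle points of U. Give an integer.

1

U separates as a function of x plus a function of y, so ∇U=0 decouples.
∂U/∂x = 6(x - 4) = 0 at x ∈ {4}; ∂U/∂y = 3(y - 3)(y + 3) = 0 at y ∈ {-3, 3}.
The Hessian is diagonal: diag(U_xx, U_yy). Second derivatives: U_xx(4)=6; U_yy(-3)=-18, U_yy(3)=18.
Saddle points occur where the two diagonal entries have opposite signs: (4, -3). Count: 1.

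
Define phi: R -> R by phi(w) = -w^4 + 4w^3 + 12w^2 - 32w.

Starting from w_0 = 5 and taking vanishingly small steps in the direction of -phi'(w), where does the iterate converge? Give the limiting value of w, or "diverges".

diverges

phi'(w) = -4(w - 4)(w - 1)(w + 2), so phi'(5) = -112.
Gradient descent moves in the -phi' direction, i.e. w is increasing.
There is no critical point above w=5, and phi' keeps the same sign, so the iterate runs off to +∞.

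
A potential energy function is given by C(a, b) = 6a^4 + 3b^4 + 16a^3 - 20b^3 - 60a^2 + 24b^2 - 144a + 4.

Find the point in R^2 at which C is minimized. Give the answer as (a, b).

C(a,b) separates as P(a) + Q(b) + 4, so its minimum is min P + min Q + 4.
P'(a) = 24(a - 2)(a + 1)(a + 3) vanishes at a ∈ {-3, -1, 2}; Q'(b) = 12b(b - 4)(b - 1) vanishes at b ∈ {0, 1, 4}.
Local minima of P (where P''>0): P(-3)=-54, P(2)=-304. Local minima of Q: Q(0)=0, Q(4)=-128.
So the global minimum of C is P(2) + Q(4) + 4 = -304 − 128 + 4 = -428, attained at (2, 4).

(2, 4)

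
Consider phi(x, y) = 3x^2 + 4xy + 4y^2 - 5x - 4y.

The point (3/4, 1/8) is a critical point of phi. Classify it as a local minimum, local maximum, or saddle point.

local minimum

The Hessian of phi is constant: H = [[6, 4], [4, 8]].
det(H) = 6·8 − 4² = 32.
det(H) > 0 and tr(H) = 14 > 0, so H is positive definite and the point is a local minimum.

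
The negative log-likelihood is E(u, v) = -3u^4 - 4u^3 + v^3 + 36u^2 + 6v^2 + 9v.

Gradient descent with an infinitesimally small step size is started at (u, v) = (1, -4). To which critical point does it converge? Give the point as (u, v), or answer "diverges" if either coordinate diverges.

diverges

E is separable, so gradient descent decouples: u follows -∂E/∂u, v follows -∂E/∂v.
∂E/∂u = -12u(u - 2)(u + 3); at u=1 this is 48, so u decreases.
∂E/∂v = 3(v + 1)(v + 3); at v=-4 this is 9, so v decreases.
The v-coordinate has no critical point in that direction and runs off to infinity.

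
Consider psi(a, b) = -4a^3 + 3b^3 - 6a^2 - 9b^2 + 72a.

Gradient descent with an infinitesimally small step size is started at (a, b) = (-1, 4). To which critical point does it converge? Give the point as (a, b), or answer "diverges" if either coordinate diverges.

(-3, 2)

psi is separable, so gradient descent decouples: a follows -∂psi/∂a, b follows -∂psi/∂b.
∂psi/∂a = -12(a - 2)(a + 3); at a=-1 this is 72, so a decreases.
∂psi/∂b = 9b(b - 2); at b=4 this is 72, so b decreases.
a converges to its nearest critical value -3 (a local min of the a-part); b converges to 2. The iterate converges to (-3, 2).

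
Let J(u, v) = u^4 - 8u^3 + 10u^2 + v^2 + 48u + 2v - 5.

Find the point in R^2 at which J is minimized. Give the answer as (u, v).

J(u,v) separates as P(u) + Q(v) − 5, so its minimum is min P + min Q − 5.
P'(u) = 4(u - 4)(u - 3)(u + 1) vanishes at u ∈ {-1, 3, 4}; Q'(v) = 2v + 2 vanishes at v ∈ {-1}.
Local minima of P (where P''>0): P(-1)=-29, P(4)=96. Local minima of Q: Q(-1)=-1.
So the global minimum of J is P(-1) + Q(-1) − 5 = -29 − 1 − 5 = -35, attained at (-1, -1).

(-1, -1)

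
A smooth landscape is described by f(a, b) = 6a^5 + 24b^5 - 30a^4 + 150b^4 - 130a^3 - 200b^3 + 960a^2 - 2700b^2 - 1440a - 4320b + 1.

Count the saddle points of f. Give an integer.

8

f separates as a function of a plus a function of b, so ∇f=0 decouples.
∂f/∂a = 30(a - 4)(a - 3)(a - 1)(a + 4) = 0 at a ∈ {-4, 1, 3, 4}; ∂f/∂b = 120(b - 3)(b + 1)(b + 3)(b + 4) = 0 at b ∈ {-4, -3, -1, 3}.
The Hessian is diagonal: diag(f_aa, f_bb). Second derivatives: f_aa(-4)=-8400, f_aa(1)=900, f_aa(3)=-420, f_aa(4)=720; f_bb(-4)=-2520, f_bb(-3)=1440, f_bb(-1)=-2880, f_bb(3)=20160.
Saddle points occur where the two diagonal entries have opposite signs: (-4, -3), (-4, 3), (1, -4), (1, -1), (3, -3), (3, 3), (4, -4), (4, -1). Count: 8.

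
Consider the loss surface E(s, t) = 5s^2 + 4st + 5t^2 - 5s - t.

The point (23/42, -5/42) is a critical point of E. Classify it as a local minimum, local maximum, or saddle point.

The Hessian of E is constant: H = [[10, 4], [4, 10]].
det(H) = 10·10 − 4² = 84.
det(H) > 0 and tr(H) = 20 > 0, so H is positive definite and the point is a local minimum.

local minimum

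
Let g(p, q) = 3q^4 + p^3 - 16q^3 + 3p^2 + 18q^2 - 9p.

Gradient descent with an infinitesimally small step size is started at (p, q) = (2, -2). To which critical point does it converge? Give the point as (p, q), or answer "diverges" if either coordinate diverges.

(1, 0)

g is separable, so gradient descent decouples: p follows -∂g/∂p, q follows -∂g/∂q.
∂g/∂p = 3(p - 1)(p + 3); at p=2 this is 15, so p decreases.
∂g/∂q = 12q(q - 3)(q - 1); at q=-2 this is -360, so q increases.
p converges to its nearest critical value 1 (a local min of the p-part); q converges to 0. The iterate converges to (1, 0).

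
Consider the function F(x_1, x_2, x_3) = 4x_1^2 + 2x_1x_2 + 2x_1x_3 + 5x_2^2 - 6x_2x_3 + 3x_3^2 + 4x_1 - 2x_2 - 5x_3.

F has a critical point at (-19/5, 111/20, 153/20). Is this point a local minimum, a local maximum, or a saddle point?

local minimum

The Hessian is constant: H = [[8, 2, 2], [2, 10, -6], [2, -6, 6]].
Leading principal minors: Δ₁ = 8, Δ₂ = 76, Δ₃ = 80.
All leading minors are positive, so H is positive definite: a local minimum.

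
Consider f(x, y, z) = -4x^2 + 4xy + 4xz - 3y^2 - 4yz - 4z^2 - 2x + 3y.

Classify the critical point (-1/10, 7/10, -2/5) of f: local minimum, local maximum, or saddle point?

local maximum

The Hessian is constant: H = [[-8, 4, 4], [4, -6, -4], [4, -4, -8]].
Leading principal minors: Δ₁ = -8, Δ₂ = 32, Δ₃ = -160.
The minors alternate sign starting negative (−, +, −), so H is negative definite: a local maximum.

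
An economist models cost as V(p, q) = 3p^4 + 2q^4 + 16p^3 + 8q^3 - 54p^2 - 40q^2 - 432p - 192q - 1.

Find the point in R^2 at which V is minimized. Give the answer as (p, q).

(3, 3)

V(p,q) separates as A(p) + B(q) − 1, so its minimum is min A + min B − 1.
A'(p) = 12(p - 3)(p + 3)(p + 4) vanishes at p ∈ {-4, -3, 3}; B'(q) = 8(q - 3)(q + 2)(q + 4) vanishes at q ∈ {-4, -2, 3}.
Local minima of A (where A''>0): A(-4)=608, A(3)=-1107. Local minima of B: B(-4)=128, B(3)=-558.
So the global minimum of V is A(3) + B(3) − 1 = -1107 − 558 − 1 = -1666, attained at (3, 3).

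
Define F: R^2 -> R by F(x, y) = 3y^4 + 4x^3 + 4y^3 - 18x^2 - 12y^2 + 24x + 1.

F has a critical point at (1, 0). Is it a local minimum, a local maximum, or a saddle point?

The mixed partial ∂²F/∂x∂y is 0, so the Hessian at any point is diag(F_xx, F_yy) = diag(12(2x - 3), 12(3y^2 + 2y - 2)).
At (1, 0): H = diag(-12, -24).
Both eigenvalues are negative, so H is negative definite: a local maximum.

local maximum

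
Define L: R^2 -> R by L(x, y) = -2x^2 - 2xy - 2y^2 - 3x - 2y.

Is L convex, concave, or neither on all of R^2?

L is quadratic, so its Hessian is the constant matrix H = [[-4, -2], [-2, -4]].
det(H) = 12, tr(H) = -8.
det(H) > 0 and tr(H) < 0, so H is negative definite everywhere: concave.

concave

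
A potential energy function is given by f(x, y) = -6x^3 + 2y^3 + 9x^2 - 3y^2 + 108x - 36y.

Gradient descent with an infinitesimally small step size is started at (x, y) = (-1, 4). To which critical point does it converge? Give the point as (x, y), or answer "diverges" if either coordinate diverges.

f is separable, so gradient descent decouples: x follows -∂f/∂x, y follows -∂f/∂y.
∂f/∂x = -18(x - 3)(x + 2); at x=-1 this is 72, so x decreases.
∂f/∂y = 6(y - 3)(y + 2); at y=4 this is 36, so y decreases.
x converges to its nearest critical value -2 (a local min of the x-part); y converges to 3. The iterate converges to (-2, 3).

(-2, 3)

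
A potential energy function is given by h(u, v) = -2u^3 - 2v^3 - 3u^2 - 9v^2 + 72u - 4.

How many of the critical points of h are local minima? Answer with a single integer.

h separates as a function of u plus a function of v, so ∇h=0 decouples.
∂h/∂u = -6(u - 3)(u + 4) = 0 at u ∈ {-4, 3}; ∂h/∂v = -6v(v + 3) = 0 at v ∈ {-3, 0}.
The Hessian is diagonal: diag(h_uu, h_vv). Second derivatives: h_uu(-4)=42, h_uu(3)=-42; h_vv(-3)=18, h_vv(0)=-18.
Local minima occur where both diagonal entries positive: (-4, -3). Count: 1.

1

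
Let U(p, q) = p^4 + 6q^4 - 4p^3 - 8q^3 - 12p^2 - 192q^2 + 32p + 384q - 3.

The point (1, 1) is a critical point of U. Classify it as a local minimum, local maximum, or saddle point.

local maximum

The mixed partial ∂²U/∂p∂q is 0, so the Hessian at any point is diag(U_pp, U_qq) = diag(12(p^2 - 2p - 2), 24(3q^2 - 2q - 16)).
At (1, 1): H = diag(-36, -360).
Both eigenvalues are negative, so H is negative definite: a local maximum.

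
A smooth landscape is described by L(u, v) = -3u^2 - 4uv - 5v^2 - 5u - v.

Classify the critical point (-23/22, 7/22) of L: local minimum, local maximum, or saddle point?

local maximum

The Hessian of L is constant: H = [[-6, -4], [-4, -10]].
det(H) = (-6)·(-10) − (-4)² = 44.
det(H) > 0 and tr(H) = -16 < 0, so H is negative definite and the point is a local maximum.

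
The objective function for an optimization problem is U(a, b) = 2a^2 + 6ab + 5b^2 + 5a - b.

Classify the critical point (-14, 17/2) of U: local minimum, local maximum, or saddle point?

The Hessian of U is constant: H = [[4, 6], [6, 10]].
det(H) = 4·10 − 6² = 4.
det(H) > 0 and tr(H) = 14 > 0, so H is positive definite and the point is a local minimum.

local minimum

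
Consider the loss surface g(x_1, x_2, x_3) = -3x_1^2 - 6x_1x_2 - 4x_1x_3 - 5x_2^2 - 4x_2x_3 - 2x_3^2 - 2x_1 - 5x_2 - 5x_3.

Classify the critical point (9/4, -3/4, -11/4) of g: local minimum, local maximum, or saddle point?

The Hessian is constant: H = [[-6, -6, -4], [-6, -10, -4], [-4, -4, -4]].
Leading principal minors: Δ₁ = -6, Δ₂ = 24, Δ₃ = -32.
The minors alternate sign starting negative (−, +, −), so H is negative definite: a local maximum.

local maximum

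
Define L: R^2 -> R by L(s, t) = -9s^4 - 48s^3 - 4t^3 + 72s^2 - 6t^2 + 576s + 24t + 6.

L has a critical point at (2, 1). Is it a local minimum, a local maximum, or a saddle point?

The mixed partial ∂²L/∂s∂t is 0, so the Hessian at any point is diag(L_ss, L_tt) = diag(36(-3s^2 - 8s + 4), -12(2t + 1)).
At (2, 1): H = diag(-864, -36).
Both eigenvalues are negative, so H is negative definite: a local maximum.

local maximum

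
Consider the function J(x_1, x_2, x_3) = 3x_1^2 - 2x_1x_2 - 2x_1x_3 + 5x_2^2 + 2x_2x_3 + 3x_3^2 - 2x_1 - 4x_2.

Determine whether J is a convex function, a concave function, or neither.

convex

J is quadratic, so its Hessian is the constant matrix H = [[6, -2, -2], [-2, 10, 2], [-2, 2, 6]].
Leading principal minors: 6, 56, 288.
All positive ⇒ H ≻ 0 ⇒ convex.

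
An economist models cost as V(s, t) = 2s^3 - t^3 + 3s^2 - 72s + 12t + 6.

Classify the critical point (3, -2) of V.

The mixed partial ∂²V/∂s∂t is 0, so the Hessian at any point is diag(V_ss, V_tt) = diag(6(2s + 1), -6t).
At (3, -2): H = diag(42, 12).
Both eigenvalues are positive, so H is positive definite: a local minimum.

local minimum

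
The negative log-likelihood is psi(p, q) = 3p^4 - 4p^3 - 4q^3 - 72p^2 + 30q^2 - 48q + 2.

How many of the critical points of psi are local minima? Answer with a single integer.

psi separates as a function of p plus a function of q, so ∇psi=0 decouples.
∂psi/∂p = 12p(p - 4)(p + 3) = 0 at p ∈ {-3, 0, 4}; ∂psi/∂q = -12(q - 4)(q - 1) = 0 at q ∈ {1, 4}.
The Hessian is diagonal: diag(psi_pp, psi_qq). Second derivatives: psi_pp(-3)=252, psi_pp(0)=-144, psi_pp(4)=336; psi_qq(1)=36, psi_qq(4)=-36.
Local minima occur where both diagonal entries positive: (-3, 1), (4, 1). Count: 2.

2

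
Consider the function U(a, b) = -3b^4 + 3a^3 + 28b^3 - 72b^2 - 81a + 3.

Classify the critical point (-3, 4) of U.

local maximum

The mixed partial ∂²U/∂a∂b is 0, so the Hessian at any point is diag(U_aa, U_bb) = diag(18a, 12(-3b^2 + 14b - 12)).
At (-3, 4): H = diag(-54, -48).
Both eigenvalues are negative, so H is negative definite: a local maximum.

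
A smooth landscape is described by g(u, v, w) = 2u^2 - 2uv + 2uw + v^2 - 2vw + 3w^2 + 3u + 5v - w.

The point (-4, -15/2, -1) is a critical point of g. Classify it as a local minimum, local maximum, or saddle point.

local minimum

The Hessian is constant: H = [[4, -2, 2], [-2, 2, -2], [2, -2, 6]].
Leading principal minors: Δ₁ = 4, Δ₂ = 4, Δ₃ = 16.
All leading minors are positive, so H is positive definite: a local minimum.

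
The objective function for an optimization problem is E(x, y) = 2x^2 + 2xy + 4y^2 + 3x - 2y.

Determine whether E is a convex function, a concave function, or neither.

convex

E is quadratic, so its Hessian is the constant matrix H = [[4, 2], [2, 8]].
det(H) = 28, tr(H) = 12.
det(H) > 0 and tr(H) > 0, so H is positive definite everywhere: convex.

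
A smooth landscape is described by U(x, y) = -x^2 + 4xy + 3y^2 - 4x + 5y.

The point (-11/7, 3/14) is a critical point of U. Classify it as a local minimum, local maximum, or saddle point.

The Hessian of U is constant: H = [[-2, 4], [4, 6]].
det(H) = (-2)·6 − 4² = -28.
Since det(H) < 0, H is indefinite and the critical point is a saddle point.

saddle point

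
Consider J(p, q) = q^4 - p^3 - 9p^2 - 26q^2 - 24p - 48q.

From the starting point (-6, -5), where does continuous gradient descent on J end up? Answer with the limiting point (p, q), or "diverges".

J is separable, so gradient descent decouples: p follows -∂J/∂p, q follows -∂J/∂q.
∂J/∂p = -3(p + 2)(p + 4); at p=-6 this is -24, so p increases.
∂J/∂q = 4(q - 4)(q + 1)(q + 3); at q=-5 this is -288, so q increases.
p converges to its nearest critical value -4 (a local min of the p-part); q converges to -3. The iterate converges to (-4, -3).

(-4, -3)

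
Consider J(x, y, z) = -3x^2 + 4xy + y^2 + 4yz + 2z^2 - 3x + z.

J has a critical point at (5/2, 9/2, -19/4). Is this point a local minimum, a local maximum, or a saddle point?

The Hessian is constant: H = [[-6, 4, 0], [4, 2, 4], [0, 4, 4]].
Leading principal minors: Δ₁ = -6, Δ₂ = -28, Δ₃ = -16.
The minors fit neither the all-positive nor the alternating-sign pattern, so H is indefinite: a saddle point.

saddle point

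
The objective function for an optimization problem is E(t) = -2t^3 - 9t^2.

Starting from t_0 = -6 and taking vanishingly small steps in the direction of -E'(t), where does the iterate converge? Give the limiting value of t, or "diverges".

-3

E'(t) = -6t(t + 3), so E'(-6) = -108.
Gradient descent moves in the -E' direction, i.e. t is increasing.
The nearest critical point in that direction is t = -3, where E'' = 18 > 0 (a local minimum). The iterate converges there.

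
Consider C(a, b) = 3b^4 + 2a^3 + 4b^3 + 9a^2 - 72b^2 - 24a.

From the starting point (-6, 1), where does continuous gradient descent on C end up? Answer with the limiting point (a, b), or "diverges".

diverges

C is separable, so gradient descent decouples: a follows -∂C/∂a, b follows -∂C/∂b.
∂C/∂a = 6(a - 1)(a + 4); at a=-6 this is 84, so a decreases.
∂C/∂b = 12b(b - 3)(b + 4); at b=1 this is -120, so b increases.
The a-coordinate has no critical point in that direction and runs off to infinity.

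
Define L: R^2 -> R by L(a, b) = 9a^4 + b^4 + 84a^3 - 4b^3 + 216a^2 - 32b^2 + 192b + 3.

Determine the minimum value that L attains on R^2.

-765

L(a,b) separates as P(a) + Q(b) + 3, so its minimum is min P + min Q + 3.
P'(a) = 36a(a + 3)(a + 4) vanishes at a ∈ {-4, -3, 0}; Q'(b) = 4(b - 4)(b - 3)(b + 4) vanishes at b ∈ {-4, 3, 4}.
Local minima of P (where P''>0): P(-4)=384, P(0)=0. Local minima of Q: Q(-4)=-768, Q(4)=256.
So the global minimum of L is P(0) + Q(-4) + 3 = 0 − 768 + 3 = -765, attained at (0, -4).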